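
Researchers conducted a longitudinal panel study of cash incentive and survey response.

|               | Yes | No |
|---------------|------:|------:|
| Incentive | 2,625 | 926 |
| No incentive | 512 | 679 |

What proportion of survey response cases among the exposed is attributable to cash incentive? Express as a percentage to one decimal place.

Cells: a = 2625, b = 926, c = 512, d = 679.
Risk in exposed = 2625/3551 = 0.73923; risk in unexposed = 512/1191 = 0.42989.
RR = 0.73923/0.42989 = 1.71957
AR% = (RR − 1)/RR × 100 = (1.71957 − 1)/1.71957 × 100 = 41.8460%

41.8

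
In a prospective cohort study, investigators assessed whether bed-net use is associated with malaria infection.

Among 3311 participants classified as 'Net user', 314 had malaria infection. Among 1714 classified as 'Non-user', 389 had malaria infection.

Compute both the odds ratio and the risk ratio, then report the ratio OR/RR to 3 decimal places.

From the description: a = 314, b = 2997, c = 389, d = 1325.
OR = (314·1325)/(2997·389) = 416050/1165833 = 0.35687
Risk in exposed = 314/3311 = 0.09484; risk in unexposed = 389/1714 = 0.22695; RR = 0.41786
OR/RR = 0.35687 / 0.41786 = 0.85404
The outcome is not rare, so the OR lies further from 1 than the RR.

0.854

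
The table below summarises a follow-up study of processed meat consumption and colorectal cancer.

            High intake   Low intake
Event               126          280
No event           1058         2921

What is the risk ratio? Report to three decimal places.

Reading the table with exposure as columns: a = 126 (High intake, case), b = 1058 (High intake, non-case), c = 280 (Low intake, case), d = 2921.
Risk in exposed = 126/1184 = 0.10642; risk in unexposed = 280/3201 = 0.08747.
RR = 0.10642 / 0.08747 = 1.21660
The risk among the exposed is 1.22 times that among the unexposed.

1.217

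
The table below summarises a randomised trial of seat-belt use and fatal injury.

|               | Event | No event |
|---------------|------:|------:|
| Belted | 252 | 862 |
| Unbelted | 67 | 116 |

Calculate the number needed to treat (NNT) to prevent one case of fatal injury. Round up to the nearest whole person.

8

Risk in treated group = 252/1114 = 0.22621; risk in control = 67/183 = 0.36612.
Absolute risk reduction = 0.36612 − 0.22621 = 0.13991
NNT = 1 / ARR = 1 / 0.13991 = 7.148 → round up → 8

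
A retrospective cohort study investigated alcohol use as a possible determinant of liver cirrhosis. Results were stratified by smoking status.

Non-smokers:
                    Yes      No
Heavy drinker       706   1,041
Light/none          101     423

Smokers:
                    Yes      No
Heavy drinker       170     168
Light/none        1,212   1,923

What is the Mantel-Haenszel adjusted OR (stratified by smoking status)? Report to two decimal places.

OR_MH = Σ(aᵢdᵢ/nᵢ) / Σ(bᵢcᵢ/nᵢ), where nᵢ is the stratum total.
Stratum 1 (Non-smokers): n = 2271; a·d/n = 706·423/2271 = 131.5007; b·c/n = 1041·101/2271 = 46.2972
Stratum 2 (Smokers): n = 3473; a·d/n = 170·1923/3473 = 94.1290; b·c/n = 168·1212/3473 = 58.6283
OR_MH = (131.5007 + 94.1290) / (46.2972 + 58.6283) = 225.6297 / 104.9255 = 2.15038

2.15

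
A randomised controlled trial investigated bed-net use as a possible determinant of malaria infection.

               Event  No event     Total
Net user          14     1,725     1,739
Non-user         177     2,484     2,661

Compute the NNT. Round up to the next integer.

Risk in treated group = 14/1739 = 0.00805; risk in control = 177/2661 = 0.06652.
Absolute risk reduction = 0.06652 − 0.00805 = 0.05847
NNT = 1 / ARR = 1 / 0.05847 = 17.104 → round up → 18

18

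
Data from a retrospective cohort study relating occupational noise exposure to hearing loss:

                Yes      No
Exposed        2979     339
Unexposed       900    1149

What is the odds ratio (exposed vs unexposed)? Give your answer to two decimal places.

11.22

Cells: a = 2979, b = 339, c = 900, d = 1149.
OR = (a·d)/(b·c) = (2979 × 1149) / (339 × 900) = 3422871 / 305100 = 11.21885
The odds of hearing loss are about 11.22 times as high in the exposed group.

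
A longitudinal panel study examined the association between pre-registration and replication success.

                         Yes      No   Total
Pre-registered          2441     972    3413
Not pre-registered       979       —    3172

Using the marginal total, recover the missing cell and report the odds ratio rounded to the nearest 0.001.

The missing cell is in the unexposed row: 3172 − 979 = 2193.
So a = 2441, b = 972, c = 979, d = 2193.
OR = (a·d)/(b·c) = (2441 × 2193) / (972 × 979) = 5353113 / 951588 = 5.62545

5.625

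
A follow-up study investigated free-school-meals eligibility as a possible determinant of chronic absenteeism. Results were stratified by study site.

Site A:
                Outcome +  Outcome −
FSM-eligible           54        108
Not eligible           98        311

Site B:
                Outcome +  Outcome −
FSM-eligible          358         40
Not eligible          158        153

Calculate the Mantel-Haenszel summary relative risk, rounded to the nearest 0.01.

RR_MH = Σ(aᵢ·n₀ᵢ/nᵢ) / Σ(cᵢ·n₁ᵢ/nᵢ), with n₁ᵢ = aᵢ+bᵢ (exposed), n₀ᵢ = cᵢ+dᵢ (unexposed), nᵢ = n₁ᵢ+n₀ᵢ.
Stratum 1 (Site A): n₁ = 162, n₀ = 409, n = 571; a·n₀/n = 54·409/571 = 38.6795; c·n₁/n = 98·162/571 = 27.8039
Stratum 2 (Site B): n₁ = 398, n₀ = 311, n = 709; a·n₀/n = 358·311/709 = 157.0353; c·n₁/n = 158·398/709 = 88.6939
RR_MH = (38.6795 + 157.0353) / (27.8039 + 88.6939) = 195.7148 / 116.4978 = 1.67999

1.68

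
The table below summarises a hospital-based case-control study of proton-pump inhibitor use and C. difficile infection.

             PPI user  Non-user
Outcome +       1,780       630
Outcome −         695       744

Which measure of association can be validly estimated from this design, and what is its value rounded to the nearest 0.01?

Reading the table with exposure as columns: a = 1780 (PPI user, case), b = 695 (PPI user, non-case), c = 630 (Non-user, case), d = 744.
This is a hospital-based case-control study: participants were sampled on outcome status, so risks in the source population cannot be estimated directly — relative risk is not valid here. The odds ratio is the appropriate measure.
OR = (a·d)/(b·c) = (1780 × 744) / (695 × 630) = 1324320 / 437850 = 3.02460

3.02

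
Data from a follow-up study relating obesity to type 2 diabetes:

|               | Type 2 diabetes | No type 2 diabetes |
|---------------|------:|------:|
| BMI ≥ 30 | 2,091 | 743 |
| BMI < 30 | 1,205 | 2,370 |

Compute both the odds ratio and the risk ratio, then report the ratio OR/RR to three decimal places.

Cells: a = 2091, b = 743, c = 1205, d = 2370.
OR = (2091·2370)/(743·1205) = 4955670/895315 = 5.53511
Risk in exposed = 2091/2834 = 0.73783; risk in unexposed = 1205/3575 = 0.33706; RR = 2.18899
OR/RR = 5.53511 / 2.18899 = 2.52862
The outcome is not rare, so the OR lies further from 1 than the RR.

2.529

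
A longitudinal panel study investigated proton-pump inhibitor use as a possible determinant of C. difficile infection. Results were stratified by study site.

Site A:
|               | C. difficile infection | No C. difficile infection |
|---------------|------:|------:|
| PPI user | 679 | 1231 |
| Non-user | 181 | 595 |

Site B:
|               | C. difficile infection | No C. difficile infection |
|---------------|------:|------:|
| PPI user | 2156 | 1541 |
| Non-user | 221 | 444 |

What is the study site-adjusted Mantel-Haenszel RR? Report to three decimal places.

RR_MH = Σ(aᵢ·n₀ᵢ/nᵢ) / Σ(cᵢ·n₁ᵢ/nᵢ), with n₁ᵢ = aᵢ+bᵢ (exposed), n₀ᵢ = cᵢ+dᵢ (unexposed), nᵢ = n₁ᵢ+n₀ᵢ.
Stratum 1 (Site A): n₁ = 1910, n₀ = 776, n = 2686; a·n₀/n = 679·776/2686 = 196.1668; c·n₁/n = 181·1910/2686 = 128.7081
Stratum 2 (Site B): n₁ = 3697, n₀ = 665, n = 4362; a·n₀/n = 2156·665/4362 = 328.6887; c·n₁/n = 221·3697/4362 = 187.3079
RR_MH = (196.1668 + 328.6887) / (128.7081 + 187.3079) = 524.8555 / 316.0160 = 1.66085

1.661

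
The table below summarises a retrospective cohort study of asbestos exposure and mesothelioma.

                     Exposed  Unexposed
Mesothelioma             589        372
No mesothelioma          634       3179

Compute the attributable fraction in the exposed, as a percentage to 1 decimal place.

Reading the table with exposure as columns: a = 589 (Exposed, case), b = 634 (Exposed, non-case), c = 372 (Unexposed, case), d = 3179.
Risk in exposed = 589/1223 = 0.48160; risk in unexposed = 372/3551 = 0.10476.
RR = 0.48160/0.10476 = 4.59723
AR% = (RR − 1)/RR × 100 = (4.59723 − 1)/4.59723 × 100 = 78.2478%

78.2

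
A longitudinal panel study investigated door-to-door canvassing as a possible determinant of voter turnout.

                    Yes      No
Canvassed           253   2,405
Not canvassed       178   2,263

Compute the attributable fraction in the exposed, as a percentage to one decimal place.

Cells: a = 253, b = 2405, c = 178, d = 2263.
Risk in exposed = 253/2658 = 0.09518; risk in unexposed = 178/2441 = 0.07292.
RR = 0.09518/0.07292 = 1.30531
AR% = (RR − 1)/RR × 100 = (1.30531 − 1)/1.30531 × 100 = 23.3898%

23.4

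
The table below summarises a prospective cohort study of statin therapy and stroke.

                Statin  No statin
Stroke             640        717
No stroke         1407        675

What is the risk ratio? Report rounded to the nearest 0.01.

0.61

Reading the table with exposure as columns: a = 640 (Statin, case), b = 1407 (Statin, non-case), c = 717 (No statin, case), d = 675.
Risk in exposed = 640/2047 = 0.31265; risk in unexposed = 717/1392 = 0.51509.
RR = 0.31265 / 0.51509 = 0.60699
The risk is 39% lower among the exposed than among the unexposed.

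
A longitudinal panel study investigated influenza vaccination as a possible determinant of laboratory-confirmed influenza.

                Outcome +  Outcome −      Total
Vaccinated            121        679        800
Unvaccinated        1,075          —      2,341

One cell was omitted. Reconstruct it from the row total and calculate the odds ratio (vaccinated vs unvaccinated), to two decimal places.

The missing cell is in the unexposed row: 2341 − 1075 = 1266.
So a = 121, b = 679, c = 1075, d = 1266.
OR = (a·d)/(b·c) = (121 × 1266) / (679 × 1075) = 153186 / 729925 = 0.20987

0.21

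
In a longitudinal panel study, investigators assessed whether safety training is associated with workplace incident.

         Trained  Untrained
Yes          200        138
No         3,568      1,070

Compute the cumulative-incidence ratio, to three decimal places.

0.465

Reading the table with exposure as columns: a = 200 (Trained, case), b = 3568 (Trained, non-case), c = 138 (Untrained, case), d = 1070.
Risk in exposed = 200/3768 = 0.05308; risk in unexposed = 138/1208 = 0.11424.
RR = 0.05308 / 0.11424 = 0.46463
The risk is 54% lower among the exposed than among the unexposed.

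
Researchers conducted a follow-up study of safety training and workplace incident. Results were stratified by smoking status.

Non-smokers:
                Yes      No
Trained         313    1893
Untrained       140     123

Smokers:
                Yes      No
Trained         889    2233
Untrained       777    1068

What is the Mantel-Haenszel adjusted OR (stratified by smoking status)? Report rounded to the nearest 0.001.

0.453

OR_MH = Σ(aᵢdᵢ/nᵢ) / Σ(bᵢcᵢ/nᵢ), where nᵢ is the stratum total.
Stratum 1 (Non-smokers): n = 2469; a·d/n = 313·123/2469 = 15.5930; b·c/n = 1893·140/2469 = 107.3390
Stratum 2 (Smokers): n = 4967; a·d/n = 889·1068/4967 = 191.1520; b·c/n = 2233·777/4967 = 349.3137
OR_MH = (15.5930 + 191.1520) / (107.3390 + 349.3137) = 206.7450 / 456.6527 = 0.45274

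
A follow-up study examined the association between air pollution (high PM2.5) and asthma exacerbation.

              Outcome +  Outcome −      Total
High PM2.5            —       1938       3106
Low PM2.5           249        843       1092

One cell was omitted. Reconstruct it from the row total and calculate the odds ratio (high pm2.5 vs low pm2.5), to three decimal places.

2.040

The missing cell is in the exposed row: 3106 − 1938 = 1168.
So a = 1168, b = 1938, c = 249, d = 843.
OR = (a·d)/(b·c) = (1168 × 843) / (1938 × 249) = 984624 / 482562 = 2.04041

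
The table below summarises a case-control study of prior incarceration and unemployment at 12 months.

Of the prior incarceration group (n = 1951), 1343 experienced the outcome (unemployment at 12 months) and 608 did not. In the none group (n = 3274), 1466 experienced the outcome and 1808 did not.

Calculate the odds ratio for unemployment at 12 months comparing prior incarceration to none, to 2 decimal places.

2.72

From the description: a = 1343, b = 608, c = 1466, d = 1808.
OR = (a·d)/(b·c) = (1343 × 1808) / (608 × 1466) = 2428144 / 891328 = 2.72419
The odds of unemployment at 12 months are about 2.72 times as high in the prior incarceration group.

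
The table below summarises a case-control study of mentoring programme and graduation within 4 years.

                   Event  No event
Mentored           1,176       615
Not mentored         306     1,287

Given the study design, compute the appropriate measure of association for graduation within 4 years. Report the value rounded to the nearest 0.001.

Cells: a = 1176, b = 615, c = 306, d = 1287.
This is a case-control study: participants were sampled on outcome status, so risks in the source population cannot be estimated directly — relative risk is not valid here. The odds ratio is the appropriate measure.
OR = (a·d)/(b·c) = (1176 × 1287) / (615 × 306) = 1513512 / 188190 = 8.04247

8.042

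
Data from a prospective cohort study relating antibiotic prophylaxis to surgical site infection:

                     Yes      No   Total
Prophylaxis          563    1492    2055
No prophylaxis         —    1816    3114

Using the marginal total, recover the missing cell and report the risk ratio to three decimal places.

The missing cell is in the unexposed row: 3114 − 1816 = 1298.
So a = 563, b = 1492, c = 1298, d = 1816.
RR = [a/(a+b)] / [c/(c+d)] = (563/2055) / (1298/3114) = 0.27397/0.41683 = 0.65726

0.657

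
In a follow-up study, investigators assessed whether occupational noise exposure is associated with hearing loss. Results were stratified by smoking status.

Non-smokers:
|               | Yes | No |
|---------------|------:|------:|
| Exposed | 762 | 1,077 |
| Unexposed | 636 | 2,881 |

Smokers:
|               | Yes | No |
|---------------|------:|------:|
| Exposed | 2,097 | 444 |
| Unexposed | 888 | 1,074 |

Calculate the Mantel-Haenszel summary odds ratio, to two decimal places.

4.22

OR_MH = Σ(aᵢdᵢ/nᵢ) / Σ(bᵢcᵢ/nᵢ), where nᵢ is the stratum total.
Stratum 1 (Non-smokers): n = 5356; a·d/n = 762·2881/5356 = 409.8809; b·c/n = 1077·636/5356 = 127.8887
Stratum 2 (Smokers): n = 4503; a·d/n = 2097·1074/4503 = 500.1506; b·c/n = 444·888/4503 = 87.5576
OR_MH = (409.8809 + 500.1506) / (127.8887 + 87.5576) = 910.0314 / 215.4464 = 4.22394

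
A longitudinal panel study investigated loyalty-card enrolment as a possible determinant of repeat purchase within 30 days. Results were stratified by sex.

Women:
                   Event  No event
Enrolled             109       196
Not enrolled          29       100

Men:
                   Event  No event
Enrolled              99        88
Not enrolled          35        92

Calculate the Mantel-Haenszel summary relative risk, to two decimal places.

1.76

RR_MH = Σ(aᵢ·n₀ᵢ/nᵢ) / Σ(cᵢ·n₁ᵢ/nᵢ), with n₁ᵢ = aᵢ+bᵢ (exposed), n₀ᵢ = cᵢ+dᵢ (unexposed), nᵢ = n₁ᵢ+n₀ᵢ.
Stratum 1 (Women): n₁ = 305, n₀ = 129, n = 434; a·n₀/n = 109·129/434 = 32.3986; c·n₁/n = 29·305/434 = 20.3802
Stratum 2 (Men): n₁ = 187, n₀ = 127, n = 314; a·n₀/n = 99·127/314 = 40.0414; c·n₁/n = 35·187/314 = 20.8439
RR_MH = (32.3986 + 40.0414) / (20.3802 + 20.8439) = 72.4400 / 41.2241 = 1.75722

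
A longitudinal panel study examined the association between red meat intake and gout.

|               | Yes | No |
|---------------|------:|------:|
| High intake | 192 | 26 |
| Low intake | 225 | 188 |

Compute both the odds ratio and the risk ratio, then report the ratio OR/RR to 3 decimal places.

Cells: a = 192, b = 26, c = 225, d = 188.
OR = (192·188)/(26·225) = 36096/5850 = 6.17026
Risk in exposed = 192/218 = 0.88073; risk in unexposed = 225/413 = 0.54479; RR = 1.61664
OR/RR = 6.17026 / 1.61664 = 3.81673
The outcome is not rare, so the OR lies further from 1 than the RR.

3.817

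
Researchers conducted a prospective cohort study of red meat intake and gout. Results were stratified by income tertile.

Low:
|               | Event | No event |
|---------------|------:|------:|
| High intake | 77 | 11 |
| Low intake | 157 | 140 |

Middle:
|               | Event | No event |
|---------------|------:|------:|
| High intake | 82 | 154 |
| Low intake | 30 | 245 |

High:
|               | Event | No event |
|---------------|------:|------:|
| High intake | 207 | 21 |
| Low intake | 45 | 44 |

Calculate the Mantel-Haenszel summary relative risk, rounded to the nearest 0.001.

RR_MH = Σ(aᵢ·n₀ᵢ/nᵢ) / Σ(cᵢ·n₁ᵢ/nᵢ), with n₁ᵢ = aᵢ+bᵢ (exposed), n₀ᵢ = cᵢ+dᵢ (unexposed), nᵢ = n₁ᵢ+n₀ᵢ.
Stratum 1 (Low): n₁ = 88, n₀ = 297, n = 385; a·n₀/n = 77·297/385 = 59.4000; c·n₁/n = 157·88/385 = 35.8857
Stratum 2 (Middle): n₁ = 236, n₀ = 275, n = 511; a·n₀/n = 82·275/511 = 44.1292; c·n₁/n = 30·236/511 = 13.8552
Stratum 3 (High): n₁ = 228, n₀ = 89, n = 317; a·n₀/n = 207·89/317 = 58.1167; c·n₁/n = 45·228/317 = 32.3659
RR_MH = (59.4000 + 44.1292 + 58.1167) / (35.8857 + 13.8552 + 32.3659) = 161.6459 / 82.1068 = 1.96873

1.969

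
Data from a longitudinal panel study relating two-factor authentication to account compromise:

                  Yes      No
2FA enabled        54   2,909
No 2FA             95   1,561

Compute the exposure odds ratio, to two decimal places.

0.31

Cells: a = 54, b = 2909, c = 95, d = 1561.
OR = (a·d)/(b·c) = (54 × 1561) / (2909 × 95) = 84294 / 276355 = 0.30502
Exposure is associated with lower odds of account compromise (OR = 0.31 < 1).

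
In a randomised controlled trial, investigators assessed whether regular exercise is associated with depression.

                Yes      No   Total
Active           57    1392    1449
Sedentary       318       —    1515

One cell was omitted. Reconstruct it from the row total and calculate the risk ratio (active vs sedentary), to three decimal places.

The missing cell is in the unexposed row: 1515 − 318 = 1197.
So a = 57, b = 1392, c = 318, d = 1197.
RR = [a/(a+b)] / [c/(c+d)] = (57/1449) / (318/1515) = 0.03934/0.20990 = 0.18741

0.187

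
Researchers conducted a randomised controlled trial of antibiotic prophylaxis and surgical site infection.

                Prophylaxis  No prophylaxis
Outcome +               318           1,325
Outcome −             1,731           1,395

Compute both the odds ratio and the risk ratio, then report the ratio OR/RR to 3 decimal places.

0.607

Reading the table with exposure as columns: a = 318 (Prophylaxis, case), b = 1731 (Prophylaxis, non-case), c = 1325 (No prophylaxis, case), d = 1395.
OR = (318·1395)/(1731·1325) = 443610/2293575 = 0.19341
Risk in exposed = 318/2049 = 0.15520; risk in unexposed = 1325/2720 = 0.48713; RR = 0.31859
OR/RR = 0.19341 / 0.31859 = 0.60709
The outcome is not rare, so the OR lies further from 1 than the RR.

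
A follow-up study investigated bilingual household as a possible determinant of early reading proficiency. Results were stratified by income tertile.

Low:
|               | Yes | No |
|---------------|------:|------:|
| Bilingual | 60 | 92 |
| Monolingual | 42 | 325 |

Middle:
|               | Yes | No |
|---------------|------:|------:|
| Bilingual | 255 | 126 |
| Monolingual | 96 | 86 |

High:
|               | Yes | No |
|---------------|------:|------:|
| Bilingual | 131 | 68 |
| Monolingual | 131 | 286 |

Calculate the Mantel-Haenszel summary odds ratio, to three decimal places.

OR_MH = Σ(aᵢdᵢ/nᵢ) / Σ(bᵢcᵢ/nᵢ), where nᵢ is the stratum total.
Stratum 1 (Low): n = 519; a·d/n = 60·325/519 = 37.5723; b·c/n = 92·42/519 = 7.4451
Stratum 2 (Middle): n = 563; a·d/n = 255·86/563 = 38.9520; b·c/n = 126·96/563 = 21.4849
Stratum 3 (High): n = 616; a·d/n = 131·286/616 = 60.8214; b·c/n = 68·131/616 = 14.4610
OR_MH = (37.5723 + 38.9520 + 60.8214) / (7.4451 + 21.4849 + 14.4610) = 137.3457 / 43.3910 = 3.16530

3.165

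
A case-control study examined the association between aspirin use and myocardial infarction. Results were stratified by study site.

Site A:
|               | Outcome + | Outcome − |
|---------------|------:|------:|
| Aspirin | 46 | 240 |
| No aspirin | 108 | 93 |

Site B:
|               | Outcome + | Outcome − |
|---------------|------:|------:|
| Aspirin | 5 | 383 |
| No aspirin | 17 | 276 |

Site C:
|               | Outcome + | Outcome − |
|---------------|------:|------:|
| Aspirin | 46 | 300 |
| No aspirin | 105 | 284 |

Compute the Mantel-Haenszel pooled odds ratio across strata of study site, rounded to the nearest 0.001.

OR_MH = Σ(aᵢdᵢ/nᵢ) / Σ(bᵢcᵢ/nᵢ), where nᵢ is the stratum total.
Stratum 1 (Site A): n = 487; a·d/n = 46·93/487 = 8.7844; b·c/n = 240·108/487 = 53.2238
Stratum 2 (Site B): n = 681; a·d/n = 5·276/681 = 2.0264; b·c/n = 383·17/681 = 9.5609
Stratum 3 (Site C): n = 735; a·d/n = 46·284/735 = 17.7741; b·c/n = 300·105/735 = 42.8571
OR_MH = (8.7844 + 2.0264 + 17.7741) / (53.2238 + 9.5609 + 42.8571) = 28.5850 / 105.6419 = 0.27058

0.271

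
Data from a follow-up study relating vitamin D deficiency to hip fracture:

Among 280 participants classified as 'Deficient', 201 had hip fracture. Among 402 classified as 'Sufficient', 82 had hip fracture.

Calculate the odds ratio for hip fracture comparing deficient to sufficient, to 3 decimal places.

9.929

From the description: a = 201, b = 79, c = 82, d = 320.
OR = (a·d)/(b·c) = (201 × 320) / (79 × 82) = 64320 / 6478 = 9.92899
The odds of hip fracture are about 9.93 times as high in the deficient group.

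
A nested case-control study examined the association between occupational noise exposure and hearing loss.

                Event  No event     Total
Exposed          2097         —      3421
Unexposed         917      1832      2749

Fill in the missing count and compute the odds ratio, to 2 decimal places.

The missing cell is in the exposed row: 3421 − 2097 = 1324.
So a = 2097, b = 1324, c = 917, d = 1832.
OR = (a·d)/(b·c) = (2097 × 1832) / (1324 × 917) = 3841704 / 1214108 = 3.16422

3.16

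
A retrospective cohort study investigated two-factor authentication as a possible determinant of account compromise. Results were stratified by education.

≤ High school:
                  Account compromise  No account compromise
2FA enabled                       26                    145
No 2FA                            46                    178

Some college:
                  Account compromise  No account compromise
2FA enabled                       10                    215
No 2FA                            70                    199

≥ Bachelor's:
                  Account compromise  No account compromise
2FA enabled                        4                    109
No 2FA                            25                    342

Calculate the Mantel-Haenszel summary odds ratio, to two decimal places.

OR_MH = Σ(aᵢdᵢ/nᵢ) / Σ(bᵢcᵢ/nᵢ), where nᵢ is the stratum total.
Stratum 1 (≤ High school): n = 395; a·d/n = 26·178/395 = 11.7165; b·c/n = 145·46/395 = 16.8861
Stratum 2 (Some college): n = 494; a·d/n = 10·199/494 = 4.0283; b·c/n = 215·70/494 = 30.4656
Stratum 3 (≥ Bachelor's): n = 480; a·d/n = 4·342/480 = 2.8500; b·c/n = 109·25/480 = 5.6771
OR_MH = (11.7165 + 4.0283 + 2.8500) / (16.8861 + 30.4656 + 5.6771) = 18.5948 / 53.0287 = 0.35066

0.35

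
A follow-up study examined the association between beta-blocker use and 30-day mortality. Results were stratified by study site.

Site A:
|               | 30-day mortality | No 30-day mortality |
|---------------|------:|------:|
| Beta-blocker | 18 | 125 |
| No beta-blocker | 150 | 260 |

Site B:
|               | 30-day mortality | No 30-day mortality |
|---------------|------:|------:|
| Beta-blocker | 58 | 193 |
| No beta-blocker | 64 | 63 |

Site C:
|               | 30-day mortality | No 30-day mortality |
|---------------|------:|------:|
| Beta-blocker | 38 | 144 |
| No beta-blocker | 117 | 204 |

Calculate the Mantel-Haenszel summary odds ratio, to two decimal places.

0.34

OR_MH = Σ(aᵢdᵢ/nᵢ) / Σ(bᵢcᵢ/nᵢ), where nᵢ is the stratum total.
Stratum 1 (Site A): n = 553; a·d/n = 18·260/553 = 8.4629; b·c/n = 125·150/553 = 33.9060
Stratum 2 (Site B): n = 378; a·d/n = 58·63/378 = 9.6667; b·c/n = 193·64/378 = 32.6772
Stratum 3 (Site C): n = 503; a·d/n = 38·204/503 = 15.4115; b·c/n = 144·117/503 = 33.4950
OR_MH = (8.4629 + 9.6667 + 15.4115) / (33.9060 + 32.6772 + 33.4950) = 33.5411 / 100.0782 = 0.33515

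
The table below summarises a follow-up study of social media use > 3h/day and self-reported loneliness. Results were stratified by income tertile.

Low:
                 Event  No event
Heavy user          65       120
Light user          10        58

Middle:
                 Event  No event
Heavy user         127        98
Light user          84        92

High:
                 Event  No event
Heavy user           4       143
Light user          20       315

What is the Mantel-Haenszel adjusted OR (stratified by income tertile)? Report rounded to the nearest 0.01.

1.50

OR_MH = Σ(aᵢdᵢ/nᵢ) / Σ(bᵢcᵢ/nᵢ), where nᵢ is the stratum total.
Stratum 1 (Low): n = 253; a·d/n = 65·58/253 = 14.9012; b·c/n = 120·10/253 = 4.7431
Stratum 2 (Middle): n = 401; a·d/n = 127·92/401 = 29.1372; b·c/n = 98·84/401 = 20.5287
Stratum 3 (High): n = 482; a·d/n = 4·315/482 = 2.6141; b·c/n = 143·20/482 = 5.9336
OR_MH = (14.9012 + 29.1372 + 2.6141) / (4.7431 + 20.5287 + 5.9336) = 46.6525 / 31.2054 = 1.49501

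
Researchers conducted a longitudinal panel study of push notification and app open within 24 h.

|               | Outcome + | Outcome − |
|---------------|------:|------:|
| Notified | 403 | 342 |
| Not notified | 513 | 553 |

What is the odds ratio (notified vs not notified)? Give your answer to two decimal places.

Cells: a = 403, b = 342, c = 513, d = 553.
OR = (a·d)/(b·c) = (403 × 553) / (342 × 513) = 222859 / 175446 = 1.27024
The odds of app open within 24 h are about 1.27 times as high in the notified group.

1.27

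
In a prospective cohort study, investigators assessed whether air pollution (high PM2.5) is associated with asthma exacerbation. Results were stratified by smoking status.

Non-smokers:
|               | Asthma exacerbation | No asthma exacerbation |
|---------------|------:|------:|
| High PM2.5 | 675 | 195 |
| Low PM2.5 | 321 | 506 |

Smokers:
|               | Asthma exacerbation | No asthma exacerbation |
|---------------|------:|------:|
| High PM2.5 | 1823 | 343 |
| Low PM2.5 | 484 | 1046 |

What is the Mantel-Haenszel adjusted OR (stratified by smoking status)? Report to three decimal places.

OR_MH = Σ(aᵢdᵢ/nᵢ) / Σ(bᵢcᵢ/nᵢ), where nᵢ is the stratum total.
Stratum 1 (Non-smokers): n = 1697; a·d/n = 675·506/1697 = 201.2669; b·c/n = 195·321/1697 = 36.8857
Stratum 2 (Smokers): n = 3696; a·d/n = 1823·1046/3696 = 515.9248; b·c/n = 343·484/3696 = 44.9167
OR_MH = (201.2669 + 515.9248) / (36.8857 + 44.9167) = 717.1917 / 81.8023 = 8.76737

8.767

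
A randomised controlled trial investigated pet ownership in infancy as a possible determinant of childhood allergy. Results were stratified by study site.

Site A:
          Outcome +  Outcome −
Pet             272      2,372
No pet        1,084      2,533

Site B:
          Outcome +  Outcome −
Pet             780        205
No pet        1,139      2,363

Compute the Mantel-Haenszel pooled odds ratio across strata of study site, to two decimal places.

1.13

OR_MH = Σ(aᵢdᵢ/nᵢ) / Σ(bᵢcᵢ/nᵢ), where nᵢ is the stratum total.
Stratum 1 (Site A): n = 6261; a·d/n = 272·2533/6261 = 110.0425; b·c/n = 2372·1084/6261 = 410.6769
Stratum 2 (Site B): n = 4487; a·d/n = 780·2363/4487 = 410.7733; b·c/n = 205·1139/4487 = 52.0381
OR_MH = (110.0425 + 410.7733) / (410.6769 + 52.0381) = 520.8158 / 462.7150 = 1.12557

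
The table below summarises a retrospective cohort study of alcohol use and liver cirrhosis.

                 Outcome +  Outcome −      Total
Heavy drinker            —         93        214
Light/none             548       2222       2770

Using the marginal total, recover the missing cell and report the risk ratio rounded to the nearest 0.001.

The missing cell is in the exposed row: 214 − 93 = 121.
So a = 121, b = 93, c = 548, d = 2222.
RR = [a/(a+b)] / [c/(c+d)] = (121/214) / (548/2770) = 0.56542/0.19783 = 2.85806

2.858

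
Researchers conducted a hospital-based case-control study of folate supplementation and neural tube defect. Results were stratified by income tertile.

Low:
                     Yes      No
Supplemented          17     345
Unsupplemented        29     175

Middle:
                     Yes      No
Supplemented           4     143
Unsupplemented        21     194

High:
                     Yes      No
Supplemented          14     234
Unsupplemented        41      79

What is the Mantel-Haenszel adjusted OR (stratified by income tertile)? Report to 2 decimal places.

0.20

OR_MH = Σ(aᵢdᵢ/nᵢ) / Σ(bᵢcᵢ/nᵢ), where nᵢ is the stratum total.
Stratum 1 (Low): n = 566; a·d/n = 17·175/566 = 5.2562; b·c/n = 345·29/566 = 17.6767
Stratum 2 (Middle): n = 362; a·d/n = 4·194/362 = 2.1436; b·c/n = 143·21/362 = 8.2956
Stratum 3 (High): n = 368; a·d/n = 14·79/368 = 3.0054; b·c/n = 234·41/368 = 26.0707
OR_MH = (5.2562 + 2.1436 + 3.0054) / (17.6767 + 8.2956 + 26.0707) = 10.4053 / 52.0429 = 0.19994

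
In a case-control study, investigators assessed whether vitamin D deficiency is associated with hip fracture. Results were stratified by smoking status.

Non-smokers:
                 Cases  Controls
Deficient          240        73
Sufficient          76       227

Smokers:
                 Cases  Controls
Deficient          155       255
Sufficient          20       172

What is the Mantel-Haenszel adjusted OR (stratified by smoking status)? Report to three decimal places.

OR_MH = Σ(aᵢdᵢ/nᵢ) / Σ(bᵢcᵢ/nᵢ), where nᵢ is the stratum total.
Stratum 1 (Non-smokers): n = 616; a·d/n = 240·227/616 = 88.4416; b·c/n = 73·76/616 = 9.0065
Stratum 2 (Smokers): n = 602; a·d/n = 155·172/602 = 44.2857; b·c/n = 255·20/602 = 8.4718
OR_MH = (88.4416 + 44.2857) / (9.0065 + 8.4718) = 132.7273 / 17.4783 = 7.59385

7.594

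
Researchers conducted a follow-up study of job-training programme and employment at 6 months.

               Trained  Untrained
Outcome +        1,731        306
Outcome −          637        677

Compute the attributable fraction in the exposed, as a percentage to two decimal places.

57.42

Reading the table with exposure as columns: a = 1731 (Trained, case), b = 637 (Trained, non-case), c = 306 (Untrained, case), d = 677.
Risk in exposed = 1731/2368 = 0.73100; risk in unexposed = 306/983 = 0.31129.
RR = 0.73100/0.31129 = 2.34827
AR% = (RR − 1)/RR × 100 = (2.34827 − 1)/2.34827 × 100 = 57.4154%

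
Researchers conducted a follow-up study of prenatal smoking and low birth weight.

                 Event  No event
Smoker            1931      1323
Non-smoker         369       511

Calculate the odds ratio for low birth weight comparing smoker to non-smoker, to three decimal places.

Cells: a = 1931, b = 1323, c = 369, d = 511.
OR = (a·d)/(b·c) = (1931 × 511) / (1323 × 369) = 986741 / 488187 = 2.02124
The odds of low birth weight are about 2.02 times as high in the smoker group.

2.021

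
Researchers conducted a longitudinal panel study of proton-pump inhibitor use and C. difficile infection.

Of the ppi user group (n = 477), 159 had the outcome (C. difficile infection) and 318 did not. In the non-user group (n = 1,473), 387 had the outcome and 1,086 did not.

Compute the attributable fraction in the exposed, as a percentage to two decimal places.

21.18

From the description: a = 159, b = 318, c = 387, d = 1086.
Risk in exposed = 159/477 = 0.33333; risk in unexposed = 387/1473 = 0.26273.
RR = 0.33333/0.26273 = 1.26873
AR% = (RR − 1)/RR × 100 = (1.26873 − 1)/1.26873 × 100 = 21.1813%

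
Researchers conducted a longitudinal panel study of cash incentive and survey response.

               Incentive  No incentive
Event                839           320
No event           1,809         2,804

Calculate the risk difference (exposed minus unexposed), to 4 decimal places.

0.2144

Reading the table with exposure as columns: a = 839 (Incentive, case), b = 1809 (Incentive, non-case), c = 320 (No incentive, case), d = 2804.
Risk in exposed = 839/2648 = 0.316843; risk in unexposed = 320/3124 = 0.102433.
Risk difference = 0.316843 − 0.102433 = 0.214410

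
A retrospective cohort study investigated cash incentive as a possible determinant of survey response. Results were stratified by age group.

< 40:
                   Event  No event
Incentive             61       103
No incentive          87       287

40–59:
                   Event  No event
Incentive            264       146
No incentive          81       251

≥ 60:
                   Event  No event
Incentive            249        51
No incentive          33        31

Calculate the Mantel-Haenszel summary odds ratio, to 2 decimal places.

OR_MH = Σ(aᵢdᵢ/nᵢ) / Σ(bᵢcᵢ/nᵢ), where nᵢ is the stratum total.
Stratum 1 (< 40): n = 538; a·d/n = 61·287/538 = 32.5409; b·c/n = 103·87/538 = 16.6561
Stratum 2 (40–59): n = 742; a·d/n = 264·251/742 = 89.3046; b·c/n = 146·81/742 = 15.9380
Stratum 3 (≥ 60): n = 364; a·d/n = 249·31/364 = 21.2060; b·c/n = 51·33/364 = 4.6236
OR_MH = (32.5409 + 89.3046 + 21.2060) / (16.6561 + 15.9380 + 4.6236) = 143.0515 / 37.2178 = 3.84364

3.84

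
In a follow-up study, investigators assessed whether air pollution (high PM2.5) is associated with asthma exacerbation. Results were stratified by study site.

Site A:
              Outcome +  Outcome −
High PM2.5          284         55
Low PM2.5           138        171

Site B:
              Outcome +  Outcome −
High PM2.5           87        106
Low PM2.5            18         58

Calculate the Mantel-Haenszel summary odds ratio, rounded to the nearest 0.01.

4.98

OR_MH = Σ(aᵢdᵢ/nᵢ) / Σ(bᵢcᵢ/nᵢ), where nᵢ is the stratum total.
Stratum 1 (Site A): n = 648; a·d/n = 284·171/648 = 74.9444; b·c/n = 55·138/648 = 11.7130
Stratum 2 (Site B): n = 269; a·d/n = 87·58/269 = 18.7584; b·c/n = 106·18/269 = 7.0929
OR_MH = (74.9444 + 18.7584) / (11.7130 + 7.0929) = 93.7028 / 18.8059 = 4.98263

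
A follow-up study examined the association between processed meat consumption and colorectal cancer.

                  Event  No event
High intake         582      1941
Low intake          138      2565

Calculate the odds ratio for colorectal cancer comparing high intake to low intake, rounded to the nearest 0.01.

Cells: a = 582, b = 1941, c = 138, d = 2565.
OR = (a·d)/(b·c) = (582 × 2565) / (1941 × 138) = 1492830 / 267858 = 5.57321
The odds of colorectal cancer are about 5.57 times as high in the high intake group.

5.57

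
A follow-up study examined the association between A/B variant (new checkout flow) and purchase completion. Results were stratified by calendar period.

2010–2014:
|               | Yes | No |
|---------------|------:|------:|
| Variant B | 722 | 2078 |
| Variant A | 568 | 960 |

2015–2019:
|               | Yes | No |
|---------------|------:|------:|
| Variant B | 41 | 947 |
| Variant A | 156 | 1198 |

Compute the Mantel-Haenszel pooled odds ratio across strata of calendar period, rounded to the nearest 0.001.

OR_MH = Σ(aᵢdᵢ/nᵢ) / Σ(bᵢcᵢ/nᵢ), where nᵢ is the stratum total.
Stratum 1 (2010–2014): n = 4328; a·d/n = 722·960/4328 = 160.1479; b·c/n = 2078·568/4328 = 272.7135
Stratum 2 (2015–2019): n = 2342; a·d/n = 41·1198/2342 = 20.9727; b·c/n = 947·156/2342 = 63.0794
OR_MH = (160.1479 + 20.9727) / (272.7135 + 63.0794) = 181.1205 / 335.7929 = 0.53938

0.539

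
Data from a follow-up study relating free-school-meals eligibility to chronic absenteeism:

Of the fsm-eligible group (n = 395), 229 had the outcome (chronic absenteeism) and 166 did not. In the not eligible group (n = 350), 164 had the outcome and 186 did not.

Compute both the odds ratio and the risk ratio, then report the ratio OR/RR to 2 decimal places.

1.26

From the description: a = 229, b = 166, c = 164, d = 186.
OR = (229·186)/(166·164) = 42594/27224 = 1.56458
Risk in exposed = 229/395 = 0.57975; risk in unexposed = 164/350 = 0.46857; RR = 1.23726
OR/RR = 1.56458 / 1.23726 = 1.26454
The outcome is not rare, so the OR lies further from 1 than the RR.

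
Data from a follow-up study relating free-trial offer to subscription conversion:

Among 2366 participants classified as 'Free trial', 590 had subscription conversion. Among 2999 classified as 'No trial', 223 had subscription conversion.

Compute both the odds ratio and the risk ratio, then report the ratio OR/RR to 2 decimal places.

1.23

From the description: a = 590, b = 1776, c = 223, d = 2776.
OR = (590·2776)/(1776·223) = 1637840/396048 = 4.13546
Risk in exposed = 590/2366 = 0.24937; risk in unexposed = 223/2999 = 0.07436; RR = 3.35358
OR/RR = 4.13546 / 3.35358 = 1.23315
The outcome is not rare, so the OR lies further from 1 than the RR.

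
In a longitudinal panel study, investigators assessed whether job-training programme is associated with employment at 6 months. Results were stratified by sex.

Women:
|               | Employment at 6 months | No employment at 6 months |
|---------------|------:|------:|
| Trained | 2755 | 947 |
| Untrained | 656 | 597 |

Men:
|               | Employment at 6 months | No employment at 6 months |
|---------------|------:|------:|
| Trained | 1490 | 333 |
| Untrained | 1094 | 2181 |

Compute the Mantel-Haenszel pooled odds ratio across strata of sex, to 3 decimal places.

OR_MH = Σ(aᵢdᵢ/nᵢ) / Σ(bᵢcᵢ/nᵢ), where nᵢ is the stratum total.
Stratum 1 (Women): n = 4955; a·d/n = 2755·597/4955 = 331.9344; b·c/n = 947·656/4955 = 125.3748
Stratum 2 (Men): n = 5098; a·d/n = 1490·2181/5098 = 637.4441; b·c/n = 333·1094/5098 = 71.4598
OR_MH = (331.9344 + 637.4441) / (125.3748 + 71.4598) = 969.3785 / 196.8346 = 4.92484

4.925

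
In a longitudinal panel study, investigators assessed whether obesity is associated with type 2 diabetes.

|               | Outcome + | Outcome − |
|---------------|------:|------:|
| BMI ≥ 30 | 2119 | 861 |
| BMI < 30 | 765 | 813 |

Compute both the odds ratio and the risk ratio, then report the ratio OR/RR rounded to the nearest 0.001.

Cells: a = 2119, b = 861, c = 765, d = 813.
OR = (2119·813)/(861·765) = 1722747/658665 = 2.61551
Risk in exposed = 2119/2980 = 0.71107; risk in unexposed = 765/1578 = 0.48479; RR = 1.46676
OR/RR = 2.61551 / 1.46676 = 1.78319
The outcome is not rare, so the OR lies further from 1 than the RR.

1.783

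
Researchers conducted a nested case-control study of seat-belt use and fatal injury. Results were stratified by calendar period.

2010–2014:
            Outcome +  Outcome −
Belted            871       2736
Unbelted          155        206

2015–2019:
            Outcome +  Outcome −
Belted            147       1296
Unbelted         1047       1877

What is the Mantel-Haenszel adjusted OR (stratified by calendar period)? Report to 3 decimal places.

0.260

OR_MH = Σ(aᵢdᵢ/nᵢ) / Σ(bᵢcᵢ/nᵢ), where nᵢ is the stratum total.
Stratum 1 (2010–2014): n = 3968; a·d/n = 871·206/3968 = 45.2182; b·c/n = 2736·155/3968 = 106.8750
Stratum 2 (2015–2019): n = 4367; a·d/n = 147·1877/4367 = 63.1827; b·c/n = 1296·1047/4367 = 310.7195
OR_MH = (45.2182 + 63.1827) / (106.8750 + 310.7195) = 108.4010 / 417.5945 = 0.25958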